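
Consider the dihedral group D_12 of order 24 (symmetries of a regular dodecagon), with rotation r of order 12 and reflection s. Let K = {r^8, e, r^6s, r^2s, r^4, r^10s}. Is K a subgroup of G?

|K| = 6 divides |G| = 24, consistent with Lagrange.
K contains the identity, every element's inverse is in K, and K is closed under ·: it is a subgroup.

Yes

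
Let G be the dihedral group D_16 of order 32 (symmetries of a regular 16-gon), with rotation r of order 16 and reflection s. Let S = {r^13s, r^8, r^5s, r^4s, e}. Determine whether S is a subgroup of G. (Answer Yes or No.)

|S| = 5 does not divide |G| = 32, so by Lagrange S is not a subgroup.

No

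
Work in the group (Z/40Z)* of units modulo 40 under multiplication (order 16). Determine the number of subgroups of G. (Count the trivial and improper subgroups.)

|G| = 16, so by Lagrange every subgroup order divides 16. Divisors: 1, 2, 4, 8, 16.
Subgroups by order — order 1: 1; order 2: 7; order 4: 11; order 8: 7; order 16: 1.
Total: 1 + 7 + 11 + 7 + 1 = 27.

27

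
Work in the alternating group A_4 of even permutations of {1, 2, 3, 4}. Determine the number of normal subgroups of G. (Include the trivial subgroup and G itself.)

3

G has 10 subgroups. Checking conjugation-invariance by order — order 1: 1/1 normal; order 2: 0/3 normal; order 3: 0/4 normal; order 4: 1/1 normal; order 12: 1/1 normal.
Total normal subgroups: 3.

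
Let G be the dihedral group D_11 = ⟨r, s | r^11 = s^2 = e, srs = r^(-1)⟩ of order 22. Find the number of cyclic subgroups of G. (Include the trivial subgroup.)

Group the elements of G by the cyclic subgroup they generate; each cyclic subgroup of order d accounts for φ(d) elements.
Cyclic subgroups by order — order 1: 1; order 2: 11; order 11: 1.
Total: 13.

13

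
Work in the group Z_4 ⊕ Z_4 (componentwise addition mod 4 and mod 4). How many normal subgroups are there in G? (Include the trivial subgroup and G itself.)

15

G is abelian, so every subgroup is normal.
G has 15 subgroups in total, hence 15 normal subgroups.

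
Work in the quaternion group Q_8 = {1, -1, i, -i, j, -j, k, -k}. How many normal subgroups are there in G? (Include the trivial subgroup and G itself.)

6

G has 6 subgroups. Checking conjugation-invariance by order — order 1: 1/1 normal; order 2: 1/1 normal; order 4: 3/3 normal; order 8: 1/1 normal.
Total normal subgroups: 6.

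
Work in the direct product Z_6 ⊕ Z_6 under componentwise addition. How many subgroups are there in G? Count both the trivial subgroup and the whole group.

30

|G| = 36, so by Lagrange every subgroup order divides 36. Divisors: 1, 2, 3, 4, 6, 9, 12, 18, 36.
Subgroups by order — order 1: 1; order 2: 3; order 3: 4; order 4: 1; order 6: 12; order 9: 1; order 12: 4; order 18: 3; order 36: 1.
Total: 1 + 3 + 4 + 1 + 12 + 1 + 4 + 3 + 1 = 30.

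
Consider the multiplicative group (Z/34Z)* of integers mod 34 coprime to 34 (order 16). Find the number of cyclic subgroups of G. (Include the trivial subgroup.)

Group the elements of G by the cyclic subgroup they generate; each cyclic subgroup of order d accounts for φ(d) elements.
Cyclic subgroups by order — order 1: 1; order 2: 1; order 4: 1; order 8: 1; order 16: 1.
Total: 5.

5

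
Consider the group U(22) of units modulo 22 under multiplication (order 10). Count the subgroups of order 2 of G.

1

|G| = 10 and 2 | 10, so subgroups of order 2 are possible by Lagrange.
The subgroups of order 2 are: {1, 21}.
So G has 1 subgroup of order 2.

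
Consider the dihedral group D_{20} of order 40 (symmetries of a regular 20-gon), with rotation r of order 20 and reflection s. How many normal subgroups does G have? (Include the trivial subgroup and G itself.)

9

G has 48 subgroups. Checking conjugation-invariance by order — order 1: 1/1 normal; order 2: 1/21 normal; order 4: 1/11 normal; order 5: 1/1 normal; order 8: 0/5 normal; order 10: 1/5 normal; order 20: 3/3 normal; order 40: 1/1 normal.
Total normal subgroups: 9.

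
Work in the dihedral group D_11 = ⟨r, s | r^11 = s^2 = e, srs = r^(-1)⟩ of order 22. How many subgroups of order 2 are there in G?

|G| = 22 and 2 | 22, so subgroups of order 2 are possible by Lagrange.
The subgroups of order 2 are: {e, r^10s}; {e, r^2s}; {e, r^3s}; {e, r^4s}; … (11 in all).
So G has 11 subgroups of order 2.

11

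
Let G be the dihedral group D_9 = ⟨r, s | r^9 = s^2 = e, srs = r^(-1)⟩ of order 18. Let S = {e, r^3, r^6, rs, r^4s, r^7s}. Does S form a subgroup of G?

|S| = 6 divides |G| = 18, consistent with Lagrange.
S contains the identity, every element's inverse is in S, and S is closed under ·: it is a subgroup.

Yes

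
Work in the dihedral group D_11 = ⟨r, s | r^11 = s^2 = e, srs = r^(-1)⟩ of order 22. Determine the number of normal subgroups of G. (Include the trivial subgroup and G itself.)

3

G has 14 subgroups. Checking conjugation-invariance by order — order 1: 1/1 normal; order 2: 0/11 normal; order 11: 1/1 normal; order 22: 1/1 normal.
Total normal subgroups: 3.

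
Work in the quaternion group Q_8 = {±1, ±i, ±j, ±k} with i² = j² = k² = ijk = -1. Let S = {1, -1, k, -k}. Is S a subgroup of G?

Yes

|S| = 4 divides |G| = 8, consistent with Lagrange.
S contains the identity, every element's inverse is in S, and S is closed under ·: it is a subgroup.
In fact S = ⟨-k⟩.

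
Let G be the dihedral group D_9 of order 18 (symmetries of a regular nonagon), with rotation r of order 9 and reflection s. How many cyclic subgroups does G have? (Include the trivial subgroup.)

12

Each element a generates a cyclic subgroup ⟨a⟩; distinct elements may generate the same one (a cyclic group of order d has φ(d) generators).
Cyclic subgroups by order — order 1: 1; order 2: 9; order 3: 1; order 9: 1.
Total: 12.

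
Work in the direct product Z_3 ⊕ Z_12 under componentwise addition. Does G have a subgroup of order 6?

Yes

6 | 36. A subgroup of order 6 is {(0,0), (0,2), (0,4), (0,6), (0,8), (0,10)}.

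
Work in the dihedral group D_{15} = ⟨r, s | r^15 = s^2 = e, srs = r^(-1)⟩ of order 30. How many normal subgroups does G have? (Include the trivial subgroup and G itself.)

5

G has 28 subgroups. Checking conjugation-invariance by order — order 1: 1/1 normal; order 2: 0/15 normal; order 3: 1/1 normal; order 5: 1/1 normal; order 6: 0/5 normal; order 10: 0/3 normal; order 15: 1/1 normal; order 30: 1/1 normal.
Total normal subgroups: 5.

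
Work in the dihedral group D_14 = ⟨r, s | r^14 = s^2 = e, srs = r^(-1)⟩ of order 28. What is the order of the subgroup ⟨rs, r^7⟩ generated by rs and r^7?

|⟨rs⟩| = 2 and |⟨r^7⟩| = 2, so |H| is a multiple of lcm(2, 2) = 2 and divides |G| = 28.
Closing under the operation: H = {e, r^7, rs, r^8s}, so |H| = 4.

4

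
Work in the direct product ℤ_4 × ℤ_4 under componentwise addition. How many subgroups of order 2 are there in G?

|G| = 16 and 2 | 16, so subgroups of order 2 are possible by Lagrange.
The subgroups of order 2 are: {(0,0), (0,2)}; {(0,0), (2,0)}; {(0,0), (2,2)}.
So G has 3 subgroups of order 2.

3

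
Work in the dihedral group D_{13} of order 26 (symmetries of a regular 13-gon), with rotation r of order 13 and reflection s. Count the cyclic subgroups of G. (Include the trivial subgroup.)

15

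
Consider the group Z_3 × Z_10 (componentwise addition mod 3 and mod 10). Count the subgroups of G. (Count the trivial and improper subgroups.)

8

|G| = 30, so by Lagrange every subgroup order divides 30. Divisors: 1, 2, 3, 5, 6, 10, 15, 30.
Subgroups by order — order 1: 1; order 2: 1; order 3: 1; order 5: 1; order 6: 1; order 10: 1; order 15: 1; order 30: 1.
Total: 1 + 1 + 1 + 1 + 1 + 1 + 1 + 1 = 8.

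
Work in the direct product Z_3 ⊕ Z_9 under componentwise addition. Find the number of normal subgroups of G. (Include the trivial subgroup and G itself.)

10

G is abelian, so every subgroup is normal.
G has 10 subgroups in total, hence 10 normal subgroups.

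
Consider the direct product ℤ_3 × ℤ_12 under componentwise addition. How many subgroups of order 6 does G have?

4

|G| = 36 and 6 | 36, so subgroups of order 6 are possible by Lagrange.
The subgroups of order 6 are: {(0,0), (0,2), (0,4), (0,6), (0,8), (0,10)}; {(0,0), (0,6), (1,0), (1,6), (2,0), (2,6)}; {(0,0), (0,6), (1,4), (1,10), (2,2), (2,8)}; {(0,0), (0,6), (1,2), (1,8), (2,4), (2,10)}.
So G has 4 subgroups of order 6.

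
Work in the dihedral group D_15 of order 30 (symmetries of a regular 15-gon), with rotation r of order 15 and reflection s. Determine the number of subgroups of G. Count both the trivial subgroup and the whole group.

28

|G| = 30, so by Lagrange every subgroup order divides 30. Divisors: 1, 2, 3, 5, 6, 10, 15, 30.
Subgroups by order — order 1: 1; order 2: 15; order 3: 1; order 5: 1; order 6: 5; order 10: 3; order 15: 1; order 30: 1.
Total: 1 + 15 + 1 + 1 + 5 + 3 + 1 + 1 = 28.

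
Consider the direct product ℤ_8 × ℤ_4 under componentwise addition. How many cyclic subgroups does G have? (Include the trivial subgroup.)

14

Group the elements of G by the cyclic subgroup they generate; each cyclic subgroup of order d accounts for φ(d) elements.
Cyclic subgroups by order — order 1: 1; order 2: 3; order 4: 6; order 8: 4.
Total: 14.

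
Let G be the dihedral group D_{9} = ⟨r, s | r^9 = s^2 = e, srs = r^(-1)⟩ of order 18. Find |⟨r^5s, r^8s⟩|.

6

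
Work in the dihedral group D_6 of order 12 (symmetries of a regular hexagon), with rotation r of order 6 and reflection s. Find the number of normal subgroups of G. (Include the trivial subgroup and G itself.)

G has 16 subgroups. Checking conjugation-invariance by order — order 1: 1/1 normal; order 2: 1/7 normal; order 3: 1/1 normal; order 4: 0/3 normal; order 6: 3/3 normal; order 12: 1/1 normal.
Total normal subgroups: 7.

7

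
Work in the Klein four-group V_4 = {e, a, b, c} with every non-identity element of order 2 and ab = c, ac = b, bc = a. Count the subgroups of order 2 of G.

3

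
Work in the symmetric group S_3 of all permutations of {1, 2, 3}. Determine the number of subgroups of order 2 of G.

3

|G| = 6 and 2 | 6, so subgroups of order 2 are possible by Lagrange.
The subgroups of order 2 are: {e, (1 2)}; {e, (1 3)}; {e, (2 3)}.
So G has 3 subgroups of order 2.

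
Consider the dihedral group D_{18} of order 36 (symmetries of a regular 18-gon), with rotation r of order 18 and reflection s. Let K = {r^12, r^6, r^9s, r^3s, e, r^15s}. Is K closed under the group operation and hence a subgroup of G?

Yes

|K| = 6 divides |G| = 36, consistent with Lagrange.
K contains the identity, every element's inverse is in K, and K is closed under ·: it is a subgroup.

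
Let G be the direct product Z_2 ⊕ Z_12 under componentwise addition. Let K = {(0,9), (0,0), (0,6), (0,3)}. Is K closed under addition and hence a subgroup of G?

|K| = 4 divides |G| = 24, consistent with Lagrange.
K contains the identity, every element's inverse is in K, and K is closed under +: it is a subgroup.
In fact K = ⟨(0,3)⟩.

Yes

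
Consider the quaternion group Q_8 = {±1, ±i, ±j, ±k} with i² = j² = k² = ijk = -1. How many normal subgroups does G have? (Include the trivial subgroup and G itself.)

6

G has 6 subgroups. Checking conjugation-invariance by order — order 1: 1/1 normal; order 2: 1/1 normal; order 4: 3/3 normal; order 8: 1/1 normal.
Total normal subgroups: 6.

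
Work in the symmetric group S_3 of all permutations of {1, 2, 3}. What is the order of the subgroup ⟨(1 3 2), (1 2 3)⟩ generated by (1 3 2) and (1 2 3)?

3

|⟨(1 3 2)⟩| = 3 and |⟨(1 2 3)⟩| = 3, so |H| is a multiple of lcm(3, 3) = 3 and divides |G| = 6.
Closing under the operation: H = {e, (1 2 3), (1 3 2)}, so |H| = 3.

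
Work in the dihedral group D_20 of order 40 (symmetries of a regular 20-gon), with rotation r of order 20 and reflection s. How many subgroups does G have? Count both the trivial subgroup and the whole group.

|G| = 40, so by Lagrange every subgroup order divides 40. Divisors: 1, 2, 4, 5, 8, 10, 20, 40.
Subgroups by order — order 1: 1; order 2: 21; order 4: 11; order 5: 1; order 8: 5; order 10: 5; order 20: 3; order 40: 1.
Total: 1 + 21 + 11 + 1 + 5 + 5 + 3 + 1 = 48.

48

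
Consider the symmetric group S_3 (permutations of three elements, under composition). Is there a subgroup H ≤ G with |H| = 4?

No

4 does not divide |G| = 6, so by Lagrange no subgroup of order 4 exists.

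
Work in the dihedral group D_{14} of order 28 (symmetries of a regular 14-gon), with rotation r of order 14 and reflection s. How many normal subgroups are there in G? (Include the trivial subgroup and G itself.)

G has 28 subgroups. Checking conjugation-invariance by order — order 1: 1/1 normal; order 2: 1/15 normal; order 4: 0/7 normal; order 7: 1/1 normal; order 14: 3/3 normal; order 28: 1/1 normal.
Total normal subgroups: 7.

7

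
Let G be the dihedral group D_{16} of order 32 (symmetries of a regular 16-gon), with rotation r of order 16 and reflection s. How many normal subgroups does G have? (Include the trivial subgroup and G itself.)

8

G has 36 subgroups. Checking conjugation-invariance by order — order 1: 1/1 normal; order 2: 1/17 normal; order 4: 1/9 normal; order 8: 1/5 normal; order 16: 3/3 normal; order 32: 1/1 normal.
Total normal subgroups: 8.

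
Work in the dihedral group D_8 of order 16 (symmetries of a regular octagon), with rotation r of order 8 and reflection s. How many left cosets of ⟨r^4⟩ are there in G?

|⟨r^4⟩| = 2 and |G| = 16.
By Lagrange, [G : H] = |G|/|H| = 16/2 = 8.

8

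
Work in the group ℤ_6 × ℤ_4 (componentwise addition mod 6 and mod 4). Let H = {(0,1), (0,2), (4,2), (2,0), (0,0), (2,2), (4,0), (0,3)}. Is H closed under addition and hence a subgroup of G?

No

Closure fails: (0,1) + (4,0) = (4,1) ∉ H. So H is not a subgroup.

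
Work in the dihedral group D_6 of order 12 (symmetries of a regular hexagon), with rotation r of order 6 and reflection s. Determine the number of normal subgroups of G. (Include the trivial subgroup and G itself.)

7

G has 16 subgroups. Checking conjugation-invariance by order — order 1: 1/1 normal; order 2: 1/7 normal; order 3: 1/1 normal; order 4: 0/3 normal; order 6: 3/3 normal; order 12: 1/1 normal.
Total normal subgroups: 7.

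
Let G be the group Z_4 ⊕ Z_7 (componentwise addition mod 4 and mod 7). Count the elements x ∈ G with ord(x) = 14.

6

An element (a,b) has order lcm(ord(a), ord(b)); count pairs with lcm equal to 14.
Enumerating gives 6 such elements.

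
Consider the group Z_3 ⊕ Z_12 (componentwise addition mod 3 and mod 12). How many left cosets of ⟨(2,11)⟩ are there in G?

|⟨(2,11)⟩| = 12 and |G| = 36.
By Lagrange, [G : H] = |G|/|H| = 36/12 = 3.

3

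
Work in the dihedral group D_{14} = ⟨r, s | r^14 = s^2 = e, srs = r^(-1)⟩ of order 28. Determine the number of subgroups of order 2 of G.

|G| = 28 and 2 | 28, so subgroups of order 2 are possible by Lagrange.
The subgroups of order 2 are: {e, r^10s}; {e, r^11s}; {e, r^12s}; {e, r^13s}; … (15 in all).
So G has 15 subgroups of order 2.

15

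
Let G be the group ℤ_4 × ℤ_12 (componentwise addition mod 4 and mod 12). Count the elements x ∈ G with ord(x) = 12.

24

An element (a,b) has order lcm(ord(a), ord(b)); count pairs with lcm equal to 12.
Enumerating gives 24 such elements.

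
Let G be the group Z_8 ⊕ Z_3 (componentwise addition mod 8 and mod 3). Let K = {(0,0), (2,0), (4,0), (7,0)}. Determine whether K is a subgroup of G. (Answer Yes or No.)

(7,0) ∈ K but its inverse (1,0) ∉ K, so K is not a subgroup.

No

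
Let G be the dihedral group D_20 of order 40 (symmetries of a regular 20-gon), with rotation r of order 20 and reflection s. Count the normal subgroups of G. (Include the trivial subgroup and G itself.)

9

G has 48 subgroups. Checking conjugation-invariance by order — order 1: 1/1 normal; order 2: 1/21 normal; order 4: 1/11 normal; order 5: 1/1 normal; order 8: 0/5 normal; order 10: 1/5 normal; order 20: 3/3 normal; order 40: 1/1 normal.
Total normal subgroups: 9.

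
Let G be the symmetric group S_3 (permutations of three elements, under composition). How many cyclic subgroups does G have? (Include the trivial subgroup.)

5

Group the elements of G by the cyclic subgroup they generate; each cyclic subgroup of order d accounts for φ(d) elements.
Cyclic subgroups by order — order 1: 1; order 2: 3; order 3: 1.
Total: 5.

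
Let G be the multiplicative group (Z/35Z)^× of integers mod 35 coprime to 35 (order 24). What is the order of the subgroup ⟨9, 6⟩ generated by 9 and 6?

|⟨9⟩| = 6 and |⟨6⟩| = 2, so |H| is a multiple of lcm(6, 2) = 6 and divides |G| = 24.
Closing under the operation: H = {1, 4, 6, 9, 11, 16, 19, 24, 26, 29, 31, 34}, so |H| = 12.

12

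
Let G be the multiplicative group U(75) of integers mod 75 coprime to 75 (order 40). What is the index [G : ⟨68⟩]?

|⟨68⟩| = 4 and |G| = 40.
By Lagrange, [G : H] = |G|/|H| = 40/4 = 10.

10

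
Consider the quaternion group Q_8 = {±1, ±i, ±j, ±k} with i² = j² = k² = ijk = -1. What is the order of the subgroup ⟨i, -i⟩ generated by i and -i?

4

|⟨i⟩| = 4 and |⟨-i⟩| = 4, so |H| is a multiple of lcm(4, 4) = 4 and divides |G| = 8.
Closing under the operation: H = {1, -1, i, -i}, so |H| = 4.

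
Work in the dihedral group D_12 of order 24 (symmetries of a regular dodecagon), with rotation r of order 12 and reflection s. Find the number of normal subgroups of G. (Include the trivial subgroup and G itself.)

9

G has 34 subgroups. Checking conjugation-invariance by order — order 1: 1/1 normal; order 2: 1/13 normal; order 3: 1/1 normal; order 4: 1/7 normal; order 6: 1/5 normal; order 8: 0/3 normal; order 12: 3/3 normal; order 24: 1/1 normal.
Total normal subgroups: 9.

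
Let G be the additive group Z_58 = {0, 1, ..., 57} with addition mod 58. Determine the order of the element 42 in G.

In Z_58, the order of an element a is n/gcd(a, n).
gcd(42, 58) = 2, so |⟨42⟩| = 58/2 = 29.

29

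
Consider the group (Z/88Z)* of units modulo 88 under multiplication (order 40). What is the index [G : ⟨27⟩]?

4

|⟨27⟩| = 10 and |G| = 40.
By Lagrange, [G : H] = |G|/|H| = 40/10 = 4.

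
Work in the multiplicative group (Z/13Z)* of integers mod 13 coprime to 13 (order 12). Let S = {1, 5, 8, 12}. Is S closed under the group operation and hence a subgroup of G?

|S| = 4 divides |G| = 12, consistent with Lagrange.
S contains the identity, every element's inverse is in S, and S is closed under ·: it is a subgroup.
In fact S = ⟨8⟩.

Yes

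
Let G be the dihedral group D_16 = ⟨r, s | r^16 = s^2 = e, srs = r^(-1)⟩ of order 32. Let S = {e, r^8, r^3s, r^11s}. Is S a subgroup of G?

|S| = 4 divides |G| = 32, consistent with Lagrange.
S contains the identity, every element's inverse is in S, and S is closed under ·: it is a subgroup.

Yes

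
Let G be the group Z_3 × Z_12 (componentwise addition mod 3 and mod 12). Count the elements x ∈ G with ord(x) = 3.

An element (a,b) has order lcm(ord(a), ord(b)); count pairs with lcm equal to 3.
Enumerating gives 8 such elements.

8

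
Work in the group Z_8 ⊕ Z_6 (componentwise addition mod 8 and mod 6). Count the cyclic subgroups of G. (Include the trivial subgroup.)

16

Group the elements of G by the cyclic subgroup they generate; each cyclic subgroup of order d accounts for φ(d) elements.
Cyclic subgroups by order — order 1: 1; order 2: 3; order 3: 1; order 4: 2; order 6: 3; order 8: 2; order 12: 2; order 24: 2.
Total: 16.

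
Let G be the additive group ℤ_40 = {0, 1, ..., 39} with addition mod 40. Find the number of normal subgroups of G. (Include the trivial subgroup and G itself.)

8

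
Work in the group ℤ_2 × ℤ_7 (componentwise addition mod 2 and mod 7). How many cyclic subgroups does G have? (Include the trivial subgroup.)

Each element a generates a cyclic subgroup ⟨a⟩; distinct elements may generate the same one (a cyclic group of order d has φ(d) generators).
Cyclic subgroups by order — order 1: 1; order 2: 1; order 7: 1; order 14: 1.
Total: 4.

4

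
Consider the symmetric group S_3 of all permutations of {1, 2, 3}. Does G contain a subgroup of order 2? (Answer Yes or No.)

2 | 6. A subgroup of order 2 is {e, (1 2)}.

Yes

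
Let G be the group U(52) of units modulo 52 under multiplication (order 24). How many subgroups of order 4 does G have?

3

|G| = 24 and 4 | 24, so subgroups of order 4 are possible by Lagrange.
The subgroups of order 4 are: {1, 5, 21, 25}; {1, 25, 27, 51}; {1, 25, 31, 47}.
So G has 3 subgroups of order 4.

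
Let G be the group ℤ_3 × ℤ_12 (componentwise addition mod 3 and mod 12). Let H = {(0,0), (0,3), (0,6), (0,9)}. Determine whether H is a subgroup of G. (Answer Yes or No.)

|H| = 4 divides |G| = 36, consistent with Lagrange.
H contains the identity, every element's inverse is in H, and H is closed under +: it is a subgroup.
In fact H = ⟨(0,3)⟩.

Yes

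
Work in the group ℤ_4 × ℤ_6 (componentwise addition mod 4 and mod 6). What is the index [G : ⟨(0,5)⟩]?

|⟨(0,5)⟩| = 6 and |G| = 24.
By Lagrange, [G : H] = |G|/|H| = 24/6 = 4.

4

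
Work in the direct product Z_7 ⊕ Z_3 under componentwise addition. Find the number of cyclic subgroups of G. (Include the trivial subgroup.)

Group the elements of G by the cyclic subgroup they generate; each cyclic subgroup of order d accounts for φ(d) elements.
Cyclic subgroups by order — order 1: 1; order 3: 1; order 7: 1; order 21: 1.
Total: 4.

4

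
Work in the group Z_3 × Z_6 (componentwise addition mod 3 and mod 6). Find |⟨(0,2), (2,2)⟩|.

9

|⟨(0,2)⟩| = 3 and |⟨(2,2)⟩| = 3, so |H| is a multiple of lcm(3, 3) = 3 and divides |G| = 18.
Closing under the operation: H = {(0,0), (0,2), (0,4), (1,0), (1,2), (1,4), (2,0), (2,2), (2,4)}, so |H| = 9.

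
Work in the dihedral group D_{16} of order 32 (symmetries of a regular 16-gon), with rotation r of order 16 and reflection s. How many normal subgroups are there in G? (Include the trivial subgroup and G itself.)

8

G has 36 subgroups. Checking conjugation-invariance by order — order 1: 1/1 normal; order 2: 1/17 normal; order 4: 1/9 normal; order 8: 1/5 normal; order 16: 3/3 normal; order 32: 1/1 normal.
Total normal subgroups: 8.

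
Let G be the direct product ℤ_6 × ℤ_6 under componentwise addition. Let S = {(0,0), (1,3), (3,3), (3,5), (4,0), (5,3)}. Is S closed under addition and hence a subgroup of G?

(4,0) ∈ S but its inverse (2,0) ∉ S, so S is not a subgroup.

No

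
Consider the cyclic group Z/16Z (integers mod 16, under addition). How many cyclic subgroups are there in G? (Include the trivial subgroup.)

5

Group the elements of G by the cyclic subgroup they generate; each cyclic subgroup of order d accounts for φ(d) elements.
Cyclic subgroups by order — order 1: 1; order 2: 1; order 4: 1; order 8: 1; order 16: 1.
Total: 5.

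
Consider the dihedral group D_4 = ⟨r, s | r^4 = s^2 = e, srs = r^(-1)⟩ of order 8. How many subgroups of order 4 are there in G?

|G| = 8 and 4 | 8, so subgroups of order 4 are possible by Lagrange.
The subgroups of order 4 are: {e, r, r^2, r^3}; {e, r^2, s, r^2s}; {e, r^2, rs, r^3s}.
So G has 3 subgroups of order 4.

3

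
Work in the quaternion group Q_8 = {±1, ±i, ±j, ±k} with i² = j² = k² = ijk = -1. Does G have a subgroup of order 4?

Yes

4 | 8. A subgroup of order 4 is {1, -1, i, -i}.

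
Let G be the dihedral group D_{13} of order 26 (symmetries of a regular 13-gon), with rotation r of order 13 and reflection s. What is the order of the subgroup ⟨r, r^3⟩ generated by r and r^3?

13

|⟨r⟩| = 13 and |⟨r^3⟩| = 13, so |H| is a multiple of lcm(13, 13) = 13 and divides |G| = 26.
Closing under the operation: H = {e, r, r^2, r^3, r^4, r^5, r^6, r^7, r^8, r^9, r^10, r^11, r^12}, so |H| = 13.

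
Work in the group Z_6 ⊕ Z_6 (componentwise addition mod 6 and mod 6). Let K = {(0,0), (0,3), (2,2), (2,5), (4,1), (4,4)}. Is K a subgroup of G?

|K| = 6 divides |G| = 36, consistent with Lagrange.
K contains the identity, every element's inverse is in K, and K is closed under +: it is a subgroup.
In fact K = ⟨(2,5)⟩.

Yes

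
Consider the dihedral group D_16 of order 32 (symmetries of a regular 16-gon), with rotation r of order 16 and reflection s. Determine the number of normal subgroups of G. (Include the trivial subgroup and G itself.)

8

G has 36 subgroups. Checking conjugation-invariance by order — order 1: 1/1 normal; order 2: 1/17 normal; order 4: 1/9 normal; order 8: 1/5 normal; order 16: 3/3 normal; order 32: 1/1 normal.
Total normal subgroups: 8.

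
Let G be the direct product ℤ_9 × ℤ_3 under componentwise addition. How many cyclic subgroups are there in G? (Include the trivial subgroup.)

Each element a generates a cyclic subgroup ⟨a⟩; distinct elements may generate the same one (a cyclic group of order d has φ(d) generators).
Cyclic subgroups by order — order 1: 1; order 3: 4; order 9: 3.
Total: 8.

8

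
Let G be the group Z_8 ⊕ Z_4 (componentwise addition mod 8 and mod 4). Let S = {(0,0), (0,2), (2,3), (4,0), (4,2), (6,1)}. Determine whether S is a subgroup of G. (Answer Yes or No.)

|S| = 6 does not divide |G| = 32, so by Lagrange S is not a subgroup.

No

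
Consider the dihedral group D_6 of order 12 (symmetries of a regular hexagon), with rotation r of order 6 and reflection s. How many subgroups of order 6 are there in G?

|G| = 12 and 6 | 12, so subgroups of order 6 are possible by Lagrange.
The subgroups of order 6 are: {e, r, r^2, r^3, r^4, r^5}; {e, r^2, r^4, s, r^2s, r^4s}; {e, r^2, r^4, rs, r^3s, r^5s}.
So G has 3 subgroups of order 6.

3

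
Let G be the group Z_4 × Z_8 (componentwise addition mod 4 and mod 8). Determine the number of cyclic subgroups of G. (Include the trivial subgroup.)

14

Each element a generates a cyclic subgroup ⟨a⟩; distinct elements may generate the same one (a cyclic group of order d has φ(d) generators).
Cyclic subgroups by order — order 1: 1; order 2: 3; order 4: 6; order 8: 4.
Total: 14.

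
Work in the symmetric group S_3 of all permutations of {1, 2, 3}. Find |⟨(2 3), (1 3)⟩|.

6

|⟨(2 3)⟩| = 2 and |⟨(1 3)⟩| = 2, so |H| is a multiple of lcm(2, 2) = 2 and divides |G| = 6.
Closing {(2 3), (1 3)} under the group operation gives all of G, so |H| = 6.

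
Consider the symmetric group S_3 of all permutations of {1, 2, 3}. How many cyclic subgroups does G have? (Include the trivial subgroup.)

Each element a generates a cyclic subgroup ⟨a⟩; distinct elements may generate the same one (a cyclic group of order d has φ(d) generators).
Cyclic subgroups by order — order 1: 1; order 2: 3; order 3: 1.
Total: 5.

5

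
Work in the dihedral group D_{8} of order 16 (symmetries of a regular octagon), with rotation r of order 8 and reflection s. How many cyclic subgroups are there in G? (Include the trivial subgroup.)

Each element a generates a cyclic subgroup ⟨a⟩; distinct elements may generate the same one (a cyclic group of order d has φ(d) generators).
Cyclic subgroups by order — order 1: 1; order 2: 9; order 4: 1; order 8: 1.
Total: 12.

12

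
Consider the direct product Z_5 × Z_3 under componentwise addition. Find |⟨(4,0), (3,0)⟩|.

|⟨(4,0)⟩| = 5 and |⟨(3,0)⟩| = 5, so |H| is a multiple of lcm(5, 5) = 5 and divides |G| = 15.
Closing under the operation: H = {(0,0), (1,0), (2,0), (3,0), (4,0)}, so |H| = 5.

5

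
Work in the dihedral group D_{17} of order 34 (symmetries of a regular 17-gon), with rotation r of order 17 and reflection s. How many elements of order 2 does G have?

17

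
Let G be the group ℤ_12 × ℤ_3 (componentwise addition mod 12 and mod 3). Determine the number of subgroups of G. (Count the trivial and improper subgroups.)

18

|G| = 36, so by Lagrange every subgroup order divides 36. Divisors: 1, 2, 3, 4, 6, 9, 12, 18, 36.
Subgroups by order — order 1: 1; order 2: 1; order 3: 4; order 4: 1; order 6: 4; order 9: 1; order 12: 4; order 18: 1; order 36: 1.
Total: 1 + 1 + 4 + 1 + 4 + 1 + 4 + 1 + 1 = 18.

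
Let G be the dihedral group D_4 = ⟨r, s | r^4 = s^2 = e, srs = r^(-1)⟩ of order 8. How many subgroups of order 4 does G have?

3

|G| = 8 and 4 | 8, so subgroups of order 4 are possible by Lagrange.
The subgroups of order 4 are: {e, r, r^2, r^3}; {e, r^2, s, r^2s}; {e, r^2, rs, r^3s}.
So G has 3 subgroups of order 4.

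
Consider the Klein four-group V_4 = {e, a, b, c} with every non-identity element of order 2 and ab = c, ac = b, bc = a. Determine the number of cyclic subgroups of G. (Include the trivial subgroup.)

A cyclic subgroup of order d is generated by each of its φ(d) elements of order d, so the cyclic subgroups of order d number (#elements of order d)/φ(d).
Cyclic subgroups by order — order 1: 1; order 2: 3.
Total: 4.

4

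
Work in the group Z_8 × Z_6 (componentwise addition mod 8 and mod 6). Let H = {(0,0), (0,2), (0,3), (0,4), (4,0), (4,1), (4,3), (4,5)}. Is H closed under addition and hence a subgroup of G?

Closure fails: (4,0) + (0,4) = (4,4) ∉ H. So H is not a subgroup.

No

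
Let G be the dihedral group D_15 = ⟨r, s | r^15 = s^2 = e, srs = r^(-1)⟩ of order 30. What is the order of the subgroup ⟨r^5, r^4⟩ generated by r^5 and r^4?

|⟨r^5⟩| = 3 and |⟨r^4⟩| = 15, so |H| is a multiple of lcm(3, 15) = 15 and divides |G| = 30.
Closing under the operation: H = {e, r, r^2, r^3, r^4, r^5, r^6, r^7, r^8, r^9, r^10, r^11, r^12, r^13, r^14}, so |H| = 15.

15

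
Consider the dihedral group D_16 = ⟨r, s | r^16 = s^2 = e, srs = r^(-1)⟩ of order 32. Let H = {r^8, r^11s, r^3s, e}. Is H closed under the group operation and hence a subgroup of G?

Yes

|H| = 4 divides |G| = 32, consistent with Lagrange.
H contains the identity, every element's inverse is in H, and H is closed under ·: it is a subgroup.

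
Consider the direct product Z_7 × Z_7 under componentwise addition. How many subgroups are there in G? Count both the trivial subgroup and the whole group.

|G| = 49, so by Lagrange every subgroup order divides 49. Divisors: 1, 7, 49.
Subgroups by order — order 1: 1; order 7: 8; order 49: 1.
Total: 1 + 8 + 1 = 10.

10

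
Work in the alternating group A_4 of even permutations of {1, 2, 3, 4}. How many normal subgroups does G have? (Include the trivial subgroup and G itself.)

3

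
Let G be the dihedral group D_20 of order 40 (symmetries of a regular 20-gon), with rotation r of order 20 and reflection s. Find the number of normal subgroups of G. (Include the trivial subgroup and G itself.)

9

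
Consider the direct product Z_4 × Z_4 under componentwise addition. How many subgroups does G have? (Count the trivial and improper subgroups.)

15

|G| = 16, so by Lagrange every subgroup order divides 16. Divisors: 1, 2, 4, 8, 16.
Subgroups by order — order 1: 1; order 2: 3; order 4: 7; order 8: 3; order 16: 1.
Total: 1 + 3 + 7 + 3 + 1 = 15.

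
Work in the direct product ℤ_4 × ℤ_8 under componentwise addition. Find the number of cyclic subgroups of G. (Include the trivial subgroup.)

14

A cyclic subgroup of order d is generated by each of its φ(d) elements of order d, so the cyclic subgroups of order d number (#elements of order d)/φ(d).
Cyclic subgroups by order — order 1: 1; order 2: 3; order 4: 6; order 8: 4.
Total: 14.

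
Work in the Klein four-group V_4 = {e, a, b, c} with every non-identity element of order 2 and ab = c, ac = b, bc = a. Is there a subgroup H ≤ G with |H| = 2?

2 | 4. A subgroup of order 2 is {e, a}.

Yes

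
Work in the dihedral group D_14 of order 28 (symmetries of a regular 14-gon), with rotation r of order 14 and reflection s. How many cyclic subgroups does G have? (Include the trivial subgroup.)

18

A cyclic subgroup of order d is generated by each of its φ(d) elements of order d, so the cyclic subgroups of order d number (#elements of order d)/φ(d).
Cyclic subgroups by order — order 1: 1; order 2: 15; order 7: 1; order 14: 1.
Total: 18.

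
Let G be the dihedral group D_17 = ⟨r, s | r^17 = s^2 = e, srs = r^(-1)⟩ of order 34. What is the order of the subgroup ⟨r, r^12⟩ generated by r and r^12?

17

|⟨r⟩| = 17 and |⟨r^12⟩| = 17, so |H| is a multiple of lcm(17, 17) = 17 and divides |G| = 34.
Closing under the operation: H = {e, r, r^2, r^3, r^4, r^5, r^6, r^7, r^8, r^9, r^10, r^11, r^12, r^13, r^14, r^15, r^16}, so |H| = 17.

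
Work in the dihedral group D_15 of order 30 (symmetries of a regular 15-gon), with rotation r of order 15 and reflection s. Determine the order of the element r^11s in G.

Computing powers of r^11s: the smallest k with (r^11s)^k = e is k = 2.

2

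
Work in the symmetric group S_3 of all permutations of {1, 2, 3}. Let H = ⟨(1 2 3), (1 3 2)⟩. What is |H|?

|⟨(1 2 3)⟩| = 3 and |⟨(1 3 2)⟩| = 3, so |H| is a multiple of lcm(3, 3) = 3 and divides |G| = 6.
Closing under the operation: H = {e, (1 2 3), (1 3 2)}, so |H| = 3.

3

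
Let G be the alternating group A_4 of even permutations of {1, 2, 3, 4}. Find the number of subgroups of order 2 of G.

3

|G| = 12 and 2 | 12, so subgroups of order 2 are possible by Lagrange.
The subgroups of order 2 are: {e, (1 2)(3 4)}; {e, (1 3)(2 4)}; {e, (1 4)(2 3)}.
So G has 3 subgroups of order 2.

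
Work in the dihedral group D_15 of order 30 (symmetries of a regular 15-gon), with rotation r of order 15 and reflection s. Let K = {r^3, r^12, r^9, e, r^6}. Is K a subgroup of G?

|K| = 5 divides |G| = 30, consistent with Lagrange.
K contains the identity, every element's inverse is in K, and K is closed under ·: it is a subgroup.
In fact K = ⟨r^9⟩.

Yes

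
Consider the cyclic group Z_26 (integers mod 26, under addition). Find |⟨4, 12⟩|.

13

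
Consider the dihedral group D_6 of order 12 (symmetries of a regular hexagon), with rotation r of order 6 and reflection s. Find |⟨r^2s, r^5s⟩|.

4

|⟨r^2s⟩| = 2 and |⟨r^5s⟩| = 2, so |H| is a multiple of lcm(2, 2) = 2 and divides |G| = 12.
Closing under the operation: H = {e, r^3, r^2s, r^5s}, so |H| = 4.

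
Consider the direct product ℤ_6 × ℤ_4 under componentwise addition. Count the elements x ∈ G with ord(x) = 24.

An element (a,b) has order lcm(ord(a), ord(b)); count pairs with lcm equal to 24.
Enumerating gives 0 such elements.

0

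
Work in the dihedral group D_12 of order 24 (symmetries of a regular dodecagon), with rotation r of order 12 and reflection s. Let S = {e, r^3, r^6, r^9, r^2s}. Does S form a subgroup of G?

No

|S| = 5 does not divide |G| = 24, so by Lagrange S is not a subgroup.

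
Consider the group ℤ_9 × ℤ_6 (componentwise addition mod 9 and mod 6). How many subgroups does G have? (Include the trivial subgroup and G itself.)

|G| = 54, so by Lagrange every subgroup order divides 54. Divisors: 1, 2, 3, 6, 9, 18, 27, 54.
Subgroups by order — order 1: 1; order 2: 1; order 3: 4; order 6: 4; order 9: 4; order 18: 4; order 27: 1; order 54: 1.
Total: 1 + 1 + 4 + 4 + 4 + 4 + 1 + 1 = 20.

20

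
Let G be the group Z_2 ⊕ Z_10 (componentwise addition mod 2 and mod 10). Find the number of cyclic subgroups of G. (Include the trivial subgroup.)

Group the elements of G by the cyclic subgroup they generate; each cyclic subgroup of order d accounts for φ(d) elements.
Cyclic subgroups by order — order 1: 1; order 2: 3; order 5: 1; order 10: 3.
Total: 8.

8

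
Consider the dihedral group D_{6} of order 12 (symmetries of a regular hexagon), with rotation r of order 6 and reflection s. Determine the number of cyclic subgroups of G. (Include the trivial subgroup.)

10

Group the elements of G by the cyclic subgroup they generate; each cyclic subgroup of order d accounts for φ(d) elements.
Cyclic subgroups by order — order 1: 1; order 2: 7; order 3: 1; order 6: 1.
Total: 10.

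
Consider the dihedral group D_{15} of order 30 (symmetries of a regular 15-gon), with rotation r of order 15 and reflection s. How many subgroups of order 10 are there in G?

3

|G| = 30 and 10 | 30, so subgroups of order 10 are possible by Lagrange.
The subgroups of order 10 are: {e, r^3, r^6, r^9, r^12, rs, r^4s, r^7s, r^10s, r^13s}; {e, r^3, r^6, r^9, r^12, r^2s, r^5s, r^8s, r^11s, r^14s}; {e, r^3, r^6, r^9, r^12, s, r^3s, r^6s, r^9s, r^12s}.
So G has 3 subgroups of order 10.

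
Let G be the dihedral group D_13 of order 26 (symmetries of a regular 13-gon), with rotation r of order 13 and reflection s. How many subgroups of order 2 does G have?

|G| = 26 and 2 | 26, so subgroups of order 2 are possible by Lagrange.
The subgroups of order 2 are: {e, r^10s}; {e, r^11s}; {e, r^12s}; {e, r^2s}; … (13 in all).
So G has 13 subgroups of order 2.

13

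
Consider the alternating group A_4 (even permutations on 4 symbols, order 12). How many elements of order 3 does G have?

8

The elements of order 3 are: (2 3 4), (2 4 3), (1 2 3), (1 2 4), (1 3 2), (1 3 4), (1 4 2), (1 4 3).
That's 8.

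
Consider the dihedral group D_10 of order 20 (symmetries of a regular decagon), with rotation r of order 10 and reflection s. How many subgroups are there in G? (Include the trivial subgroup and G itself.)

22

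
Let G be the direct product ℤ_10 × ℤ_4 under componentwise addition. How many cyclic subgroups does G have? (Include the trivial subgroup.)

12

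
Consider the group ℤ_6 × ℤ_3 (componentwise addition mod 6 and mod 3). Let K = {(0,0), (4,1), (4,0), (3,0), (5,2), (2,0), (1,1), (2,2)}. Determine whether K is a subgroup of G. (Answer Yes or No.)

|K| = 8 does not divide |G| = 18, so by Lagrange K is not a subgroup.

No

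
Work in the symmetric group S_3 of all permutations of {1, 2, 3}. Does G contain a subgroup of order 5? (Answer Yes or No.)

No

5 does not divide |G| = 6, so by Lagrange no subgroup of order 5 exists.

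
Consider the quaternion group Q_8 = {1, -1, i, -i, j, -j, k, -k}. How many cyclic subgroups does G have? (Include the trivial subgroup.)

5

Group the elements of G by the cyclic subgroup they generate; each cyclic subgroup of order d accounts for φ(d) elements.
Cyclic subgroups by order — order 1: 1; order 2: 1; order 4: 3.
Total: 5.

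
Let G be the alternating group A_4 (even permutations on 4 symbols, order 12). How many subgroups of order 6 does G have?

0

|G| = 12 and 6 | 12, so subgroups of order 6 are possible by Lagrange.
Checking all subgroups of G, none has order 6.
So G has 0 subgroups of order 6.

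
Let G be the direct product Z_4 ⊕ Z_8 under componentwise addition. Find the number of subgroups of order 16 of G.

3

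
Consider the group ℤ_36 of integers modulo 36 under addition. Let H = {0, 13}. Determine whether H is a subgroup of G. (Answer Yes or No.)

No

13 ∈ H but its inverse 23 ∉ H, so H is not a subgroup.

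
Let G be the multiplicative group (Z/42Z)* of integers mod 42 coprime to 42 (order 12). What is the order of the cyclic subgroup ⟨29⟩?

Compute successive powers of 29 mod 42: 29, 1; 29^2 ≡ 1 (mod 42).
So |⟨29⟩| = 2.

2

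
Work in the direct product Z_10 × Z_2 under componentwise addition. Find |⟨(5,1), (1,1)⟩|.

|⟨(5,1)⟩| = 2 and |⟨(1,1)⟩| = 10, so |H| is a multiple of lcm(2, 10) = 10 and divides |G| = 20.
Closing under the operation: H = {(0,0), (1,1), (2,0), (3,1), (4,0), (5,1), (6,0), (7,1), (8,0), (9,1)}, so |H| = 10.

10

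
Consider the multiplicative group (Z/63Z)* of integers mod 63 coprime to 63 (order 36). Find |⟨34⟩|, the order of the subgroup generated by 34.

6

Compute successive powers of 34 mod 63: 34, 22, 55, 43, 13, 1; 34^6 ≡ 1 (mod 63).
So |⟨34⟩| = 6.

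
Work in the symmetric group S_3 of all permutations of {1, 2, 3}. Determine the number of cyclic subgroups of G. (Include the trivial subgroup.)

Each element a generates a cyclic subgroup ⟨a⟩; distinct elements may generate the same one (a cyclic group of order d has φ(d) generators).
Cyclic subgroups by order — order 1: 1; order 2: 3; order 3: 1.
Total: 5.

5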